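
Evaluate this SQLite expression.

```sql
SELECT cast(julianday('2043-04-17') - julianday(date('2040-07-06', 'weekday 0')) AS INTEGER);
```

`weekday 0` advances to the next Sunday; 2040-07-06 is a Friday, so it moves forward to 2040-07-08.
23 days remain in July 2040 after the 8th (31 − 8).
Full months from August 2040 through March 2043 contribute their day counts.
Then 17 days into April 2043.
Total: 23 + 31 + 30 + 31 + 30 + 31 + 31 + 28 + 31 + 30 + 31 + 30 + 31 + 31 + 30 + 31 + 30 + 31 + 31 + 28 + 31 + 30 + 31 + 30 + 31 + 31 + 30 + 31 + 30 + 31 + 31 + 28 + 31 + 17 = 1013.

1013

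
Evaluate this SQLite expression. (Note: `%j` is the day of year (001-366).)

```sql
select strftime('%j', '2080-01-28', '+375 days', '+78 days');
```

First apply '+375 days', '+78 days': 2080-01-28 → 2081-04-25.
Day-of-year for 2081-04-25: days since 2081-01-01 inclusive = 115, zero-padded to 115.

115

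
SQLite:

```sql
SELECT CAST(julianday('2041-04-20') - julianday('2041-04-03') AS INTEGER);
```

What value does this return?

17

Both dates are in April 2041: 20 − 3 = 17.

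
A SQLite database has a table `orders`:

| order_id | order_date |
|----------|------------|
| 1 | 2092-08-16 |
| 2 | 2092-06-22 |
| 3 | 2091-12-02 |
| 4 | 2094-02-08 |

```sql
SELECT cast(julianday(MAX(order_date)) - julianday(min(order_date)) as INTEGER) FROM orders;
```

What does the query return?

799

MIN = 2091-12-02, MAX = 2094-02-08.
29 days remain in December 2091 after the 2nd (31 − 2).
Full months from January 2092 through January 2094 contribute their day counts.
Then 8 days into February 2094.
Total: 29 + 31 + 29 + 31 + 30 + 31 + 30 + 31 + 31 + 30 + 31 + 30 + 31 + 31 + 28 + 31 + 30 + 31 + 30 + 31 + 31 + 30 + 31 + 30 + 31 + 31 + 8 = 799.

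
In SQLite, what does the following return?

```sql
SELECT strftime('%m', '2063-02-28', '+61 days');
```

04

First apply '+61 days': 2063-02-28 → 2063-04-30.
`%m` extracts the 2-digit month (01-12): 04.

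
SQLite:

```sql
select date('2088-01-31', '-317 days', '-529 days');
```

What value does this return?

2085-10-07

Applying '-317 days' to 2088-01-31: counting 317 days back gives 2087-03-20.
Applying '-529 days' to 2087-03-20: counting 529 days back gives 2085-10-07.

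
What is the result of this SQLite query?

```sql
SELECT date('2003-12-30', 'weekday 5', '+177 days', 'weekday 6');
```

2004-07-03

`weekday 5` advances to the next Friday; 2003-12-30 is a Tuesday, so it moves forward to 2004-01-02.
Applying '+177 days' to 2004-01-02: counting 177 days forward gives 2004-06-27.
`weekday 6` advances to the next Saturday; 2004-06-27 is a Sunday, so it moves forward to 2004-07-03.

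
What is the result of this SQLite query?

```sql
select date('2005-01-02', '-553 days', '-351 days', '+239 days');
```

2003-03-09

Applying '-553 days' to 2005-01-02: counting 553 days back gives 2003-06-29.
Applying '-351 days' to 2003-06-29: counting 351 days back gives 2002-07-13.
Applying '+239 days' to 2002-07-13: counting 239 days forward gives 2003-03-09.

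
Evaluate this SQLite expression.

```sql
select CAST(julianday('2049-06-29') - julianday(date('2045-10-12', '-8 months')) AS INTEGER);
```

1598

Adding -8 months to 2045-10-12 gives 2045-02-12.
16 days remain in February 2045 after the 12th (28 − 12).
Full months from March 2045 through May 2049 contribute their day counts.
Then 29 days into June 2049.
Total: 16 + 31 + 30 + 31 + 30 + 31 + 31 + 30 + 31 + 30 + 31 + 31 + 28 + 31 + 30 + 31 + 30 + 31 + 31 + 30 + 31 + 30 + 31 + 31 + 28 + 31 + 30 + 31 + 30 + 31 + 31 + 30 + 31 + 30 + 31 + 31 + 29 + 31 + 30 + 31 + 30 + 31 + 31 + 30 + 31 + 30 + 31 + 31 + 28 + 31 + 30 + 31 + 29 = 1598.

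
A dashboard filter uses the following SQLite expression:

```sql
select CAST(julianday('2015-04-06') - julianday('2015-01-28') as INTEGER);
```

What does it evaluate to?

3 days remain in January 2015 after the 28th (31 − 28).
February 2015: 28 days.
March 2015: 31 days.
Then 6 days into April 2015.
Total: 3 + 28 + 31 + 6 = 68.

68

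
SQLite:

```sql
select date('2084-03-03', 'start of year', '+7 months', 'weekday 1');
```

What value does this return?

2084-08-07

`start of year` rewinds 2084-03-03 to 2084-01-01.
Adding +7 months to 2084-01-01 gives 2084-08-01.
`weekday 1` advances to the next Monday; 2084-08-01 is a Tuesday, so it moves forward to 2084-08-07.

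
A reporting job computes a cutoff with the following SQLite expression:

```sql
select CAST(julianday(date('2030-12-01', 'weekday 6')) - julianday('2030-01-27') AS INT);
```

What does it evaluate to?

`weekday 6` advances to the next Saturday; 2030-12-01 is a Sunday, so it moves forward to 2030-12-07.
4 days remain in January 2030 after the 27th (31 − 27).
Full months from February 2030 through November 2030 contribute their day counts.
Then 7 days into December 2030.
Total: 4 + 28 + 31 + 30 + 31 + 30 + 31 + 31 + 30 + 31 + 30 + 7 = 314.

314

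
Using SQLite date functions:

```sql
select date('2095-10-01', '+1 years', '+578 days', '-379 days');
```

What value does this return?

Adding +1 year to 2095-10-01 gives 2096-10-01.
Applying '+578 days' to 2096-10-01: counting 578 days forward gives 2098-05-02.
Applying '-379 days' to 2098-05-02: counting 379 days back gives 2097-04-18.

2097-04-18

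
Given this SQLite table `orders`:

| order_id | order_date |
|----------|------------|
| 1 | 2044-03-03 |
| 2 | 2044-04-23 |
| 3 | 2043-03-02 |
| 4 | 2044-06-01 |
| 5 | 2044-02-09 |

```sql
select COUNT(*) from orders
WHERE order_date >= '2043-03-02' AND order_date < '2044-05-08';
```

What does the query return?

Rows in [2043-03-02, 2044-05-08): 2044-03-03, 2044-04-23, 2043-03-02, 2044-02-09 → 4 rows.

4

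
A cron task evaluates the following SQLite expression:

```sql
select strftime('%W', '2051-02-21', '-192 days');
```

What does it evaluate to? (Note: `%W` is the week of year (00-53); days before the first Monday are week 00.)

First apply '-192 days': 2051-02-21 → 2050-08-13.
2050-08-13 is a Saturday. SQLite's %W counts Mondays since the year started; the result is 32.

32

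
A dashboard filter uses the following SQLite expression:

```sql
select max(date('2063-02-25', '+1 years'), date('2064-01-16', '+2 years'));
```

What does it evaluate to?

2066-01-16

date('2063-02-25', '+1 years') → 2064-02-25.
date('2064-01-16', '+2 years') → 2066-01-16.
Later of the two is 2066-01-16.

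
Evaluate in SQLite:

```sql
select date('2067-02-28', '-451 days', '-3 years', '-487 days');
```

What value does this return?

Applying '-451 days' to 2067-02-28: counting 451 days back gives 2065-12-04.
Adding -3 years to 2065-12-04 gives 2062-12-04.
Applying '-487 days' to 2062-12-04: counting 487 days back gives 2061-08-04.

2061-08-04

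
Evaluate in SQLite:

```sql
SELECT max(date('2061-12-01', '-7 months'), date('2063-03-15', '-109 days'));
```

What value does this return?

date('2061-12-01', '-7 months') → 2061-05-01.
date('2063-03-15', '-109 days') → 2062-11-26.
Later of the two is 2062-11-26.

2062-11-26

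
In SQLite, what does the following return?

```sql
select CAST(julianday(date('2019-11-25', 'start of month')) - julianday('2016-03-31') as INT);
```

`start of month` rewinds 2019-11-25 to 2019-11-01.
0 days remain in March 2016 after the 31st (31 − 31).
Full months from April 2016 through October 2019 contribute their day counts.
Then 1 day into November 2019.
Total: 0 + 30 + 31 + 30 + 31 + 31 + 30 + 31 + 30 + 31 + 31 + 28 + 31 + 30 + 31 + 30 + 31 + 31 + 30 + 31 + 30 + 31 + 31 + 28 + 31 + 30 + 31 + 30 + 31 + 31 + 30 + 31 + 30 + 31 + 31 + 28 + 31 + 30 + 31 + 30 + 31 + 31 + 30 + 31 + 1 = 1310.

1310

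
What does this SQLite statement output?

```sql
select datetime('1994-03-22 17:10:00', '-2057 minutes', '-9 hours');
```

2057 minutes = 34h 17m; -2057 minutes from 1994-03-22 17:10:00 is 1994-03-21 06:53:00 (crosses midnight).
-9 hours from 1994-03-21 06:53:00 is 1994-03-20 21:53:00 (crosses midnight).

1994-03-20 21:53:00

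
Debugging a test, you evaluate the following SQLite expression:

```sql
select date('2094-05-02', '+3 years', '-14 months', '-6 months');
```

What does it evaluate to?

Adding +3 years to 2094-05-02 gives 2097-05-02.
Adding -14 months to 2097-05-02 gives 2096-03-02.
Adding -6 months to 2096-03-02 gives 2095-09-02.

2095-09-02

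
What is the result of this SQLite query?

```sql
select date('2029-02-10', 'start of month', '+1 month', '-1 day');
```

2029-02-28

`start of month` rewinds 2029-02-10 to 2029-02-01.
Adding +1 month to 2029-02-01 gives 2029-03-01.
Going back 1 day from 2029-03-01 reaches 2029-02-28 (last day of February, 28 days).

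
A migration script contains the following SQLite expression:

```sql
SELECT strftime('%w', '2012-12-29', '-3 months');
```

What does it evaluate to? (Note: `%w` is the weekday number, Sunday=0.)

First apply '-3 months': 2012-12-29 → 2012-09-29.
2012-09-29 is a Saturday; with Sunday=0 that is 6.

6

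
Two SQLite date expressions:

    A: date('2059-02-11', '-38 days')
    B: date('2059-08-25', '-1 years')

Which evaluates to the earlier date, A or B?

A = 2059-01-04.
B = 2058-08-25.
B is earlier.

B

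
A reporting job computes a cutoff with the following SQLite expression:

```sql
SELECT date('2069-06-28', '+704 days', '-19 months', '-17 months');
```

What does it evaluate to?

Applying '+704 days' to 2069-06-28: counting 704 days forward gives 2071-06-02.
Adding -19 months to 2071-06-02 gives 2069-11-02.
Adding -17 months to 2069-11-02 gives 2068-06-02.

2068-06-02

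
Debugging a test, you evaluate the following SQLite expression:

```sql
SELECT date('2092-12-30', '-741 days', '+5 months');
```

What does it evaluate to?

Applying '-741 days' to 2092-12-30: counting 741 days back gives 2090-12-20.
Adding +5 months to 2090-12-20 gives 2091-05-20.

2091-05-20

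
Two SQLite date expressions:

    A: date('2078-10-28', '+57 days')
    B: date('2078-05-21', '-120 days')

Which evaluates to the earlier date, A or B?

B

A = 2078-12-24.
B = 2078-01-21.
B is earlier.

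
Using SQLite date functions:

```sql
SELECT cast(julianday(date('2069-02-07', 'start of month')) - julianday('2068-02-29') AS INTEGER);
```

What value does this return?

338

`start of month` rewinds 2069-02-07 to 2069-02-01.
0 days remain in February 2068 after the 29th (29 − 29).
Full months from March 2068 through January 2069 contribute their day counts.
Then 1 day into February 2069.
Total: 0 + 31 + 30 + 31 + 30 + 31 + 31 + 30 + 31 + 30 + 31 + 31 + 1 = 338.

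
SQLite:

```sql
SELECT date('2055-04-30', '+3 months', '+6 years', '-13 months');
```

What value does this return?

2060-06-30

Adding +3 months to 2055-04-30 gives 2055-07-30.
Adding +6 years to 2055-07-30 gives 2061-07-30.
Adding -13 months to 2061-07-30 gives 2060-06-30.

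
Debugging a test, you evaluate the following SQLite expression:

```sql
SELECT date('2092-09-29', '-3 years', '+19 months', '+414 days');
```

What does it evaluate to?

Adding -3 years to 2092-09-29 gives 2089-09-29.
Adding +19 months to 2089-09-29 gives 2091-04-29.
Applying '+414 days' to 2091-04-29: counting 414 days forward gives 2092-06-16.

2092-06-16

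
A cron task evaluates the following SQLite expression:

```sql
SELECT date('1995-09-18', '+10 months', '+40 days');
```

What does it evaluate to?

Adding +10 months to 1995-09-18 gives 1996-07-18.
July 1996 has 31 days; 13 remain after the 18th, so 14 days reach 1996-08-01.
Advancing 26 more days within August lands on 1996-08-27.

1996-08-27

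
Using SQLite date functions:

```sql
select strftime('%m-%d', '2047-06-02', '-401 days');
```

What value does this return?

04-27

First apply '-401 days': 2047-06-02 → 2046-04-27.
`%m-%d` extracts the month-day: 04-27.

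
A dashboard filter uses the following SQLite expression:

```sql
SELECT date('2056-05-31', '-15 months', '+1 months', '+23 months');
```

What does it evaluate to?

2057-03-03

Adding -15 months to 2056-05-31 targets 2055-02-31. February 2055 has only 28 days, so SQLite normalizes the 3-day overflow forward to 2055-03-03.
Adding +1 month to 2055-03-03 gives 2055-04-03.
Adding +23 months to 2055-04-03 gives 2057-03-03.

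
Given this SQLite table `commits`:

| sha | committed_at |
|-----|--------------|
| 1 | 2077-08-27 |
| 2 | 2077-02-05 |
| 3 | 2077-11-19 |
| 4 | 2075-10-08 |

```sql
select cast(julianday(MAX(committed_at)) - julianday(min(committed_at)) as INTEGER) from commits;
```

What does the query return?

MIN = 2075-10-08, MAX = 2077-11-19.
23 days remain in October 2075 after the 8th (31 − 8).
Full months from November 2075 through October 2077 contribute their day counts.
Then 19 days into November 2077.
Total: 23 + 30 + 31 + 31 + 29 + 31 + 30 + 31 + 30 + 31 + 31 + 30 + 31 + 30 + 31 + 31 + 28 + 31 + 30 + 31 + 30 + 31 + 31 + 30 + 31 + 19 = 773.

773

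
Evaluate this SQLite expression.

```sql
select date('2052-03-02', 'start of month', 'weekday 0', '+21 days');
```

2052-03-24

`start of month` rewinds 2052-03-02 to 2052-03-01.
`weekday 0` advances to the next Sunday; 2052-03-01 is a Friday, so it moves forward to 2052-03-03.
Advancing 21 more days within March lands on 2052-03-24.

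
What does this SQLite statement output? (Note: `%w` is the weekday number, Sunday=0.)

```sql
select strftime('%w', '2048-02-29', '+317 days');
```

1

First apply '+317 days': 2048-02-29 → 2049-01-11.
2049-01-11 is a Monday; with Sunday=0 that is 1.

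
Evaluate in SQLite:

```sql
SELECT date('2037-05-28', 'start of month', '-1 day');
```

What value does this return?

`start of month` rewinds 2037-05-28 to 2037-05-01.
Going back 1 day from 2037-05-01 reaches 2037-04-30 (last day of April, 30 days).

2037-04-30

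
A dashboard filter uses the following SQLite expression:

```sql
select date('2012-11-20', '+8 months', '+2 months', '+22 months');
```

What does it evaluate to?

2015-07-20

Adding +8 months to 2012-11-20 gives 2013-07-20.
Adding +2 months to 2013-07-20 gives 2013-09-20.
Adding +22 months to 2013-09-20 gives 2015-07-20.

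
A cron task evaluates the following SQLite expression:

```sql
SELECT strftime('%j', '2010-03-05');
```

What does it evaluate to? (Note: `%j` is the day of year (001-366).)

064

Day-of-year for 2010-03-05: days since 2010-01-01 inclusive = 64, zero-padded to 064.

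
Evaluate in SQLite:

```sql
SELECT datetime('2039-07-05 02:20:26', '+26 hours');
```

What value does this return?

+26 hours from 2039-07-05 02:20:26 is 2039-07-06 04:20:26 (crosses midnight).

2039-07-06 04:20:26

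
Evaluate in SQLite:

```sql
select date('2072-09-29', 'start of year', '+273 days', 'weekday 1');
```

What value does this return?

2072-10-03

`start of year` rewinds 2072-09-29 to 2072-01-01.
Applying '+273 days' to 2072-01-01: counting 273 days forward gives 2072-09-30.
`weekday 1` advances to the next Monday; 2072-09-30 is a Friday, so it moves forward to 2072-10-03.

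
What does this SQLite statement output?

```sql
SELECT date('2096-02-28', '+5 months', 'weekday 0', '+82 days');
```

2096-10-19

Adding +5 months to 2096-02-28 gives 2096-07-28.
`weekday 0` advances to the next Sunday; 2096-07-28 is a Saturday, so it moves forward to 2096-07-29.
Applying '+82 days' to 2096-07-29: counting 82 days forward gives 2096-10-19.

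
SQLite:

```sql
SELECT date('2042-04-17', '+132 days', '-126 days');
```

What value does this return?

2042-04-23

Applying '+132 days' to 2042-04-17: counting 132 days forward gives 2042-08-27.
Applying '-126 days' to 2042-08-27: counting 126 days back gives 2042-04-23.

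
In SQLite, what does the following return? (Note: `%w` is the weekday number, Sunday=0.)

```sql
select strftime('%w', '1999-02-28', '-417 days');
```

First apply '-417 days': 1999-02-28 → 1998-01-07.
1998-01-07 is a Wednesday; with Sunday=0 that is 3.

3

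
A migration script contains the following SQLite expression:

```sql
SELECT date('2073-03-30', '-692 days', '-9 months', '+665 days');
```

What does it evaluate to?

2072-06-03

Applying '-692 days' to 2073-03-30: counting 692 days back gives 2071-05-08.
Adding -9 months to 2071-05-08 gives 2070-08-08.
Applying '+665 days' to 2070-08-08: counting 665 days forward gives 2072-06-03.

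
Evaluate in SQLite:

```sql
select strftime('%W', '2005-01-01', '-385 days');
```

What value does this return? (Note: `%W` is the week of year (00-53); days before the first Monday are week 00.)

First apply '-385 days': 2005-01-01 → 2003-12-13.
2003-12-13 is a Saturday. SQLite's %W counts Mondays since the year started; the result is 49.

49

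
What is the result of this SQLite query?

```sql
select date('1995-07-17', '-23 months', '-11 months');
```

1992-09-17

Adding -23 months to 1995-07-17 gives 1993-08-17.
Adding -11 months to 1993-08-17 gives 1992-09-17.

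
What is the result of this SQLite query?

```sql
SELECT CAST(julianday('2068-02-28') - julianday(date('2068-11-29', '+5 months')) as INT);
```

-426

Adding +5 months to 2068-11-29 gives 2069-04-29.
1 day remains in February 2068 after the 28th (29 − 28).
Full months from March 2068 through March 2069 contribute their day counts.
Then 29 days into April 2069.
Total: 1 + 31 + 30 + 31 + 30 + 31 + 31 + 30 + 31 + 30 + 31 + 31 + 28 + 31 + 29 = 426.
The subtraction is earlier − later, so the result is −426 → -426.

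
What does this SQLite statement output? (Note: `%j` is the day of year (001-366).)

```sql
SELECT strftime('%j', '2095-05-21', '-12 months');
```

First apply '-12 months': 2095-05-21 → 2094-05-21.
Day-of-year for 2094-05-21: days since 2094-01-01 inclusive = 141, zero-padded to 141.

141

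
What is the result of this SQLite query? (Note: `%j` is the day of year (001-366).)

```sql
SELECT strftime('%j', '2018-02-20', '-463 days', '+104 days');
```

First apply '-463 days', '+104 days': 2018-02-20 → 2017-02-26.
Day-of-year for 2017-02-26: days since 2017-01-01 inclusive = 57, zero-padded to 057.

057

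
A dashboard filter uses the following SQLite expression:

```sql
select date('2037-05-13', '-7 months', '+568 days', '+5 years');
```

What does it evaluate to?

2043-05-04

Adding -7 months to 2037-05-13 gives 2036-10-13.
Applying '+568 days' to 2036-10-13: counting 568 days forward gives 2038-05-04.
Adding +5 years to 2038-05-04 gives 2043-05-04.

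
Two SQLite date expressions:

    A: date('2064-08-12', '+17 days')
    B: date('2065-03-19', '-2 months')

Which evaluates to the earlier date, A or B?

A = 2064-08-29.
B = 2065-01-19.
A is earlier.

A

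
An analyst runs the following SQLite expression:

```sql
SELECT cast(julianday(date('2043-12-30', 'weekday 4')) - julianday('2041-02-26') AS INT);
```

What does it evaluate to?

`weekday 4` advances to the next Thursday; 2043-12-30 is a Wednesday, so it moves forward to 2043-12-31.
2 days remain in February 2041 after the 26th (28 − 26).
Full months from March 2041 through November 2043 contribute their day counts.
Then 31 days into December 2043.
Total: 2 + 31 + 30 + 31 + 30 + 31 + 31 + 30 + 31 + 30 + 31 + 31 + 28 + 31 + 30 + 31 + 30 + 31 + 31 + 30 + 31 + 30 + 31 + 31 + 28 + 31 + 30 + 31 + 30 + 31 + 31 + 30 + 31 + 30 + 31 = 1038.

1038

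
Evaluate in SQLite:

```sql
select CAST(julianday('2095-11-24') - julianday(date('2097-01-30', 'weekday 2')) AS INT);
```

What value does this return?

-439

`weekday 2` advances to the next Tuesday; 2097-01-30 is a Wednesday, so it moves forward to 2097-02-05.
6 days remain in November 2095 after the 24th (30 − 24).
Full months from December 2095 through January 2097 contribute their day counts.
Then 5 days into February 2097.
Total: 6 + 31 + 31 + 29 + 31 + 30 + 31 + 30 + 31 + 31 + 30 + 31 + 30 + 31 + 31 + 5 = 439.
The subtraction is earlier − later, so the result is −439 → -439.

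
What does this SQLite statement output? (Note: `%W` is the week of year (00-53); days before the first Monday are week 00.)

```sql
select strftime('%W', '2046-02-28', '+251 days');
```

First apply '+251 days': 2046-02-28 → 2046-11-06.
2046-11-06 is a Tuesday. SQLite's %W counts Mondays since the year started; the result is 45.

45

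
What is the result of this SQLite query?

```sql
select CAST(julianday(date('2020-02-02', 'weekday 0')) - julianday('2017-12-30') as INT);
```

`weekday 0` advances to the next Sunday; 2020-02-02 is already a Sunday, so it stays at 2020-02-02.
1 day remains in December 2017 after the 30th (31 − 30).
Full months from January 2018 through January 2020 contribute their day counts.
Then 2 days into February 2020.
Total: 1 + 31 + 28 + 31 + 30 + 31 + 30 + 31 + 31 + 30 + 31 + 30 + 31 + 31 + 28 + 31 + 30 + 31 + 30 + 31 + 31 + 30 + 31 + 30 + 31 + 31 + 2 = 764.

764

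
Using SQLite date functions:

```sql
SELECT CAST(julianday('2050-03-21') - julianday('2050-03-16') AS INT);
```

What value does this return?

5

Both dates are in March 2050: 21 − 16 = 5.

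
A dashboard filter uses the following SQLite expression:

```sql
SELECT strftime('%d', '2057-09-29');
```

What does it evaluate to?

`%d` extracts the 2-digit day of month: 29.

29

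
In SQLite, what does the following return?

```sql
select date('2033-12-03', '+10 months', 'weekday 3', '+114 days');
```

Adding +10 months to 2033-12-03 gives 2034-10-03.
`weekday 3` advances to the next Wednesday; 2034-10-03 is a Tuesday, so it moves forward to 2034-10-04.
Applying '+114 days' to 2034-10-04: counting 114 days forward gives 2035-01-26.

2035-01-26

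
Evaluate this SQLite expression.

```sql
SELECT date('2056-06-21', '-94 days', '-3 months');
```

2055-12-19

Applying '-94 days' to 2056-06-21: counting 94 days back gives 2056-03-19.
Adding -3 months to 2056-03-19 gives 2055-12-19.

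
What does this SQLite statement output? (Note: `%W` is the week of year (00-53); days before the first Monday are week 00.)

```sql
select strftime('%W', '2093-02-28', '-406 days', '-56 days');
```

47

First apply '-406 days', '-56 days': 2093-02-28 → 2091-11-24.
2091-11-24 is a Saturday. SQLite's %W counts Mondays since the year started; the result is 47.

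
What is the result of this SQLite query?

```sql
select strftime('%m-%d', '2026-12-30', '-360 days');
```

01-04

First apply '-360 days': 2026-12-30 → 2026-01-04.
`%m-%d` extracts the month-day: 01-04.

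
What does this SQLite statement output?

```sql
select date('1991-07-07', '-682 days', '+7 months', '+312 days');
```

Applying '-682 days' to 1991-07-07: counting 682 days back gives 1989-08-24.
Adding +7 months to 1989-08-24 gives 1990-03-24.
Applying '+312 days' to 1990-03-24: counting 312 days forward gives 1991-01-30.

1991-01-30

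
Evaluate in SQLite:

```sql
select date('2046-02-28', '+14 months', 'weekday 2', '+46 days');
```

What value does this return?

2047-06-15

Adding +14 months to 2046-02-28 gives 2047-04-28.
`weekday 2` advances to the next Tuesday; 2047-04-28 is a Sunday, so it moves forward to 2047-04-30.
Applying '+46 days' to 2047-04-30: counting 46 days forward gives 2047-06-15.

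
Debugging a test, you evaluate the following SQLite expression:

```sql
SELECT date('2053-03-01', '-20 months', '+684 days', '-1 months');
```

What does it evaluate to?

2053-04-15

Adding -20 months to 2053-03-01 gives 2051-07-01.
Applying '+684 days' to 2051-07-01: counting 684 days forward gives 2053-05-15.
Adding -1 month to 2053-05-15 gives 2053-04-15.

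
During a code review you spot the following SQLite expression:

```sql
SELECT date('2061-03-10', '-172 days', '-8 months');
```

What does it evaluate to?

Applying '-172 days' to 2061-03-10: counting 172 days back gives 2060-09-19.
Adding -8 months to 2060-09-19 gives 2060-01-19.

2060-01-19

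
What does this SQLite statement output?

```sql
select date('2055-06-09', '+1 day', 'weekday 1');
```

Advancing 1 more day within June lands on 2055-06-10.
`weekday 1` advances to the next Monday; 2055-06-10 is a Thursday, so it moves forward to 2055-06-14.

2055-06-14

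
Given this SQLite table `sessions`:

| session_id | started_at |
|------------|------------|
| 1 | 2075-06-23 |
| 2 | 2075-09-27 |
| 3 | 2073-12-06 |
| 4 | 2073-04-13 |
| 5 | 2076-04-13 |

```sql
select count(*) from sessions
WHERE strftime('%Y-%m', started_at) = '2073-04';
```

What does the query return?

1

Rows with year-month 2073-04: 2073-04-13 → 1.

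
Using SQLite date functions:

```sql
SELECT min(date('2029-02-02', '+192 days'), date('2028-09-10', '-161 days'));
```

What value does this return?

date('2029-02-02', '+192 days') → 2029-08-13.
date('2028-09-10', '-161 days') → 2028-04-02.
Earlier of the two is 2028-04-02.

2028-04-02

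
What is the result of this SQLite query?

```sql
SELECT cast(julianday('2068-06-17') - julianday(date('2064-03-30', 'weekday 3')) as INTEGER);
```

1537

`weekday 3` advances to the next Wednesday; 2064-03-30 is a Sunday, so it moves forward to 2064-04-02.
28 days remain in April 2064 after the 2nd (30 − 2).
Full months from May 2064 through May 2068 contribute their day counts.
Then 17 days into June 2068.
Total: 28 + 31 + 30 + 31 + 31 + 30 + 31 + 30 + 31 + 31 + 28 + 31 + 30 + 31 + 30 + 31 + 31 + 30 + 31 + 30 + 31 + 31 + 28 + 31 + 30 + 31 + 30 + 31 + 31 + 30 + 31 + 30 + 31 + 31 + 28 + 31 + 30 + 31 + 30 + 31 + 31 + 30 + 31 + 30 + 31 + 31 + 29 + 31 + 30 + 31 + 17 = 1537.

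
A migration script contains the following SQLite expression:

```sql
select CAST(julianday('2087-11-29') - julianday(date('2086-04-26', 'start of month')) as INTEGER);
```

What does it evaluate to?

`start of month` rewinds 2086-04-26 to 2086-04-01.
29 days remain in April 2086 after the 1st (30 − 1).
Full months from May 2086 through October 2087 contribute their day counts.
Then 29 days into November 2087.
Total: 29 + 31 + 30 + 31 + 31 + 30 + 31 + 30 + 31 + 31 + 28 + 31 + 30 + 31 + 30 + 31 + 31 + 30 + 31 + 29 = 607.

607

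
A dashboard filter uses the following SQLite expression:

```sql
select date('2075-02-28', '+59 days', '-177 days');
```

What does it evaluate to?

2074-11-02

Applying '+59 days' to 2075-02-28: counting 59 days forward gives 2075-04-28.
Applying '-177 days' to 2075-04-28: counting 177 days back gives 2074-11-02.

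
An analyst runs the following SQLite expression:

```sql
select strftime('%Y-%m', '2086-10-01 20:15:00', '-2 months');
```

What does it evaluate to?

2086-08

First apply '-2 months': 2086-10-01 20:15:00 → 2086-08-01 20:15:00.
`%Y-%m` extracts the year-month: 2086-08.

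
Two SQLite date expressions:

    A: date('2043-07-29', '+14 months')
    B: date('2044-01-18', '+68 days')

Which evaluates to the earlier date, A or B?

B

A = 2044-09-29.
B = 2044-03-26.
B is earlier.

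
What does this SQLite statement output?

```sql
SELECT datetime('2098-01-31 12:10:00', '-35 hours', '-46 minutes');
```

2098-01-30 00:24:00

-35 hours from 2098-01-31 12:10:00 is 2098-01-30 01:10:00 (crosses midnight).
-46 minutes from 2098-01-30 01:10:00 is 2098-01-30 00:24:00.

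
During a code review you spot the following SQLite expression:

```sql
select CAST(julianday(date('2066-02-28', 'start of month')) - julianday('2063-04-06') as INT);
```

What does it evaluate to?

1032

`start of month` rewinds 2066-02-28 to 2066-02-01.
24 days remain in April 2063 after the 6th (30 − 6).
Full months from May 2063 through January 2066 contribute their day counts.
Then 1 day into February 2066.
Total: 24 + 31 + 30 + 31 + 31 + 30 + 31 + 30 + 31 + 31 + 29 + 31 + 30 + 31 + 30 + 31 + 31 + 30 + 31 + 30 + 31 + 31 + 28 + 31 + 30 + 31 + 30 + 31 + 31 + 30 + 31 + 30 + 31 + 31 + 1 = 1032.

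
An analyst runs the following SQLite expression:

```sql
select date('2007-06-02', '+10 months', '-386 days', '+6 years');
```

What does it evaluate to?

Adding +10 months to 2007-06-02 gives 2008-04-02.
Applying '-386 days' to 2008-04-02: counting 386 days back gives 2007-03-13.
Adding +6 years to 2007-03-13 gives 2013-03-13.

2013-03-13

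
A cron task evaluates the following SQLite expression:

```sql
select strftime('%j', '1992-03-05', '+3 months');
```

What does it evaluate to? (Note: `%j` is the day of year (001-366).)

First apply '+3 months': 1992-03-05 → 1992-06-05.
Day-of-year for 1992-06-05: days since 1992-01-01 inclusive = 157, zero-padded to 157.

157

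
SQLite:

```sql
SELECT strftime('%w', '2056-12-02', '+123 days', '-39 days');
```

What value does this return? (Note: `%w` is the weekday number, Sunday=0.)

6

First apply '+123 days', '-39 days': 2056-12-02 → 2057-02-24.
2057-02-24 is a Saturday; with Sunday=0 that is 6.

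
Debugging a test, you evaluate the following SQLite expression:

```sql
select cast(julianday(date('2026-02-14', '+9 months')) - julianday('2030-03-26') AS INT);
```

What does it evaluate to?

-1228

Adding +9 months to 2026-02-14 gives 2026-11-14.
16 days remain in November 2026 after the 14th (30 − 14).
Full months from December 2026 through February 2030 contribute their day counts.
Then 26 days into March 2030.
Total: 16 + 31 + 31 + 28 + 31 + 30 + 31 + 30 + 31 + 31 + 30 + 31 + 30 + 31 + 31 + 29 + 31 + 30 + 31 + 30 + 31 + 31 + 30 + 31 + 30 + 31 + 31 + 28 + 31 + 30 + 31 + 30 + 31 + 31 + 30 + 31 + 30 + 31 + 31 + 28 + 26 = 1228.
The subtraction is earlier − later, so the result is −1228 → -1228.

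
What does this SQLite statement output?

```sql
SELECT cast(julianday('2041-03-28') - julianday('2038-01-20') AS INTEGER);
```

1163

11 days remain in January 2038 after the 20th (31 − 20).
Full months from February 2038 through February 2041 contribute their day counts.
Then 28 days into March 2041.
Total: 11 + 28 + 31 + 30 + 31 + 30 + 31 + 31 + 30 + 31 + 30 + 31 + 31 + 28 + 31 + 30 + 31 + 30 + 31 + 31 + 30 + 31 + 30 + 31 + 31 + 29 + 31 + 30 + 31 + 30 + 31 + 31 + 30 + 31 + 30 + 31 + 31 + 28 + 28 = 1163.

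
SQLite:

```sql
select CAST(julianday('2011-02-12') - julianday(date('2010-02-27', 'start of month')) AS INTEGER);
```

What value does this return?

`start of month` rewinds 2010-02-27 to 2010-02-01.
27 days remain in February 2010 after the 1st (28 − 1).
Full months from March 2010 through January 2011 contribute their day counts.
Then 12 days into February 2011.
Total: 27 + 31 + 30 + 31 + 30 + 31 + 31 + 30 + 31 + 30 + 31 + 31 + 12 = 376.

376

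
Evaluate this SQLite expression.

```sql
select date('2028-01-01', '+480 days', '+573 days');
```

2030-11-19

Applying '+480 days' to 2028-01-01: counting 480 days forward gives 2029-04-25.
Applying '+573 days' to 2029-04-25: counting 573 days forward gives 2030-11-19.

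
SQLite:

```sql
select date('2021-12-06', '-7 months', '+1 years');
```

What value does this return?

Adding -7 months to 2021-12-06 gives 2021-05-06.
Adding +1 year to 2021-05-06 gives 2022-05-06.

2022-05-06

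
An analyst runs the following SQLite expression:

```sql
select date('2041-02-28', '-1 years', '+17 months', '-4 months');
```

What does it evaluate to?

2041-03-28

Adding -1 year to 2041-02-28 gives 2040-02-28.
Adding +17 months to 2040-02-28 gives 2041-07-28.
Adding -4 months to 2041-07-28 gives 2041-03-28.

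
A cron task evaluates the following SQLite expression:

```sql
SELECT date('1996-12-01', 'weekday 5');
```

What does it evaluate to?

`weekday 5` advances to the next Friday; 1996-12-01 is a Sunday, so it moves forward to 1996-12-06.

1996-12-06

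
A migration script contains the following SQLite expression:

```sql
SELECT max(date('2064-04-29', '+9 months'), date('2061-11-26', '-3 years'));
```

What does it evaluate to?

date('2064-04-29', '+9 months') → 2065-01-29.
date('2061-11-26', '-3 years') → 2058-11-26.
Later of the two is 2065-01-29.

2065-01-29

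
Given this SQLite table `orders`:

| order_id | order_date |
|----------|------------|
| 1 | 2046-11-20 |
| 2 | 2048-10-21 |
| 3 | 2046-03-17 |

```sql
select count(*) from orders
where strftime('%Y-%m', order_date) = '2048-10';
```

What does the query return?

Rows with year-month 2048-10: 2048-10-21 → 1.

1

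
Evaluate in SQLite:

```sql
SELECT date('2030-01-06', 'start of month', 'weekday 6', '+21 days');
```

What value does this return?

2030-01-26

`start of month` rewinds 2030-01-06 to 2030-01-01.
`weekday 6` advances to the next Saturday; 2030-01-01 is a Tuesday, so it moves forward to 2030-01-05.
Advancing 21 more days within January lands on 2030-01-26.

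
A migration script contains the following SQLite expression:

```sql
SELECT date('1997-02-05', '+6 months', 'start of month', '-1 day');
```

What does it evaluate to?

Adding +6 months to 1997-02-05 gives 1997-08-05.
`start of month` rewinds 1997-08-05 to 1997-08-01.
Going back 1 day from 1997-08-01 reaches 1997-07-31 (last day of July, 31 days).

1997-07-31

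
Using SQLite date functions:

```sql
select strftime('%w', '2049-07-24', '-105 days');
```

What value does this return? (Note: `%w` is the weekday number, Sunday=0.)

6

First apply '-105 days': 2049-07-24 → 2049-04-10.
2049-04-10 is a Saturday; with Sunday=0 that is 6.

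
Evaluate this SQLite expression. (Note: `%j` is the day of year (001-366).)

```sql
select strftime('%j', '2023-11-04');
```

Day-of-year for 2023-11-04: days since 2023-01-01 inclusive = 308, zero-padded to 308.

308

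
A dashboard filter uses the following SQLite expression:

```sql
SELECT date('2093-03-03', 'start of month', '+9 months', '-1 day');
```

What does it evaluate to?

2093-11-30

`start of month` rewinds 2093-03-03 to 2093-03-01.
Adding +9 months to 2093-03-01 gives 2093-12-01.
Going back 1 day from 2093-12-01 reaches 2093-11-30 (last day of November, 30 days).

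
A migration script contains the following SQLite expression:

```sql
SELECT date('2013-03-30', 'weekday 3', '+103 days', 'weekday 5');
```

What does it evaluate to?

2013-07-19

`weekday 3` advances to the next Wednesday; 2013-03-30 is a Saturday, so it moves forward to 2013-04-03.
Applying '+103 days' to 2013-04-03: counting 103 days forward gives 2013-07-15.
`weekday 5` advances to the next Friday; 2013-07-15 is a Monday, so it moves forward to 2013-07-19.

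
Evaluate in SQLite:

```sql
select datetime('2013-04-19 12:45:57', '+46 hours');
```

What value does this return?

2013-04-21 10:45:57

+46 hours from 2013-04-19 12:45:57 is 2013-04-21 10:45:57 (crosses midnight).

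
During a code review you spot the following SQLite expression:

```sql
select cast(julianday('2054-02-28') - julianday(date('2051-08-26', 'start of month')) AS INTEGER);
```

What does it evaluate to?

`start of month` rewinds 2051-08-26 to 2051-08-01.
30 days remain in August 2051 after the 1st (31 − 1).
Full months from September 2051 through January 2054 contribute their day counts.
Then 28 days into February 2054.
Total: 30 + 30 + 31 + 30 + 31 + 31 + 29 + 31 + 30 + 31 + 30 + 31 + 31 + 30 + 31 + 30 + 31 + 31 + 28 + 31 + 30 + 31 + 30 + 31 + 31 + 30 + 31 + 30 + 31 + 31 + 28 = 942.

942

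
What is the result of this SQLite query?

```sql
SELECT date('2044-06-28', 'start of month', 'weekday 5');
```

2044-06-03

`start of month` rewinds 2044-06-28 to 2044-06-01.
`weekday 5` advances to the next Friday; 2044-06-01 is a Wednesday, so it moves forward to 2044-06-03.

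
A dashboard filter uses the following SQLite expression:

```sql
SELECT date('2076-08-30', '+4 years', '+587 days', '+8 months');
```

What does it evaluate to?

2082-12-09

Adding +4 years to 2076-08-30 gives 2080-08-30.
Applying '+587 days' to 2080-08-30: counting 587 days forward gives 2082-04-09.
Adding +8 months to 2082-04-09 gives 2082-12-09.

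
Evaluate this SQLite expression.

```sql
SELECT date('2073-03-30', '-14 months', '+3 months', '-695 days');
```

Adding -14 months to 2073-03-30 gives 2072-01-30.
Adding +3 months to 2072-01-30 gives 2072-04-30.
Applying '-695 days' to 2072-04-30: counting 695 days back gives 2070-06-05.

2070-06-05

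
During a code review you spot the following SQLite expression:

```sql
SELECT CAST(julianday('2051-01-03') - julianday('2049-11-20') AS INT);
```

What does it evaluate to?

10 days remain in November 2049 after the 20th (30 − 20).
Full months from December 2049 through December 2050 contribute their day counts.
Then 3 days into January 2051.
Total: 10 + 31 + 31 + 28 + 31 + 30 + 31 + 30 + 31 + 31 + 30 + 31 + 30 + 31 + 3 = 409.

409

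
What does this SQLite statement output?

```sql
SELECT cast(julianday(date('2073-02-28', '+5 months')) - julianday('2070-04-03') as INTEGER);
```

Adding +5 months to 2073-02-28 gives 2073-07-28.
27 days remain in April 2070 after the 3rd (30 − 3).
Full months from May 2070 through June 2073 contribute their day counts.
Then 28 days into July 2073.
Total: 27 + 31 + 30 + 31 + 31 + 30 + 31 + 30 + 31 + 31 + 28 + 31 + 30 + 31 + 30 + 31 + 31 + 30 + 31 + 30 + 31 + 31 + 29 + 31 + 30 + 31 + 30 + 31 + 31 + 30 + 31 + 30 + 31 + 31 + 28 + 31 + 30 + 31 + 30 + 28 = 1212.

1212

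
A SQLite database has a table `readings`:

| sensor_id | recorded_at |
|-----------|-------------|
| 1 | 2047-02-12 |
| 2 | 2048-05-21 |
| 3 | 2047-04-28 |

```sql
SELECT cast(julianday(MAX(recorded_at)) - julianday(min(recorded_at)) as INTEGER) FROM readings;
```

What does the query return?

MIN = 2047-02-12, MAX = 2048-05-21.
16 days remain in February 2047 after the 12th (28 − 12).
Full months from March 2047 through April 2048 contribute their day counts.
Then 21 days into May 2048.
Total: 16 + 31 + 30 + 31 + 30 + 31 + 31 + 30 + 31 + 30 + 31 + 31 + 29 + 31 + 30 + 21 = 464.

464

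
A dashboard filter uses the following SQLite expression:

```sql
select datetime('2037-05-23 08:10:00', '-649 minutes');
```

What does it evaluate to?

2037-05-22 21:21:00

649 minutes = 10h 49m; -649 minutes from 2037-05-23 08:10:00 is 2037-05-22 21:21:00 (crosses midnight).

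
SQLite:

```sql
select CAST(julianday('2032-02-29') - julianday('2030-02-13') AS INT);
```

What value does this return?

15 days remain in February 2030 after the 13th (28 − 13).
Full months from March 2030 through January 2032 contribute their day counts.
Then 29 days into February 2032.
Total: 15 + 31 + 30 + 31 + 30 + 31 + 31 + 30 + 31 + 30 + 31 + 31 + 28 + 31 + 30 + 31 + 30 + 31 + 31 + 30 + 31 + 30 + 31 + 31 + 29 = 746.

746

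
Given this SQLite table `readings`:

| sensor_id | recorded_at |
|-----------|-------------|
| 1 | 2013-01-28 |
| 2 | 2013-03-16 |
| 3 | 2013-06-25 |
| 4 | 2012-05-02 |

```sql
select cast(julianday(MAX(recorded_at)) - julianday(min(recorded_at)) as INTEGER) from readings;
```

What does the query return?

419

MIN = 2012-05-02, MAX = 2013-06-25.
29 days remain in May 2012 after the 2nd (31 − 2).
Full months from June 2012 through May 2013 contribute their day counts.
Then 25 days into June 2013.
Total: 29 + 30 + 31 + 31 + 30 + 31 + 30 + 31 + 31 + 28 + 31 + 30 + 31 + 25 = 419.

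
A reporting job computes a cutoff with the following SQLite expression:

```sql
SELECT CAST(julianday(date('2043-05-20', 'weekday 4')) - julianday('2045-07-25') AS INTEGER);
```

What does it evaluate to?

-796

`weekday 4` advances to the next Thursday; 2043-05-20 is a Wednesday, so it moves forward to 2043-05-21.
10 days remain in May 2043 after the 21st (31 − 21).
Full months from June 2043 through June 2045 contribute their day counts.
Then 25 days into July 2045.
Total: 10 + 30 + 31 + 31 + 30 + 31 + 30 + 31 + 31 + 29 + 31 + 30 + 31 + 30 + 31 + 31 + 30 + 31 + 30 + 31 + 31 + 28 + 31 + 30 + 31 + 30 + 25 = 796.
The subtraction is earlier − later, so the result is −796 → -796.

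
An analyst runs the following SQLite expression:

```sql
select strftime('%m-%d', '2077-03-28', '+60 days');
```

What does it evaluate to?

05-27

First apply '+60 days': 2077-03-28 → 2077-05-27.
`%m-%d` extracts the month-day: 05-27.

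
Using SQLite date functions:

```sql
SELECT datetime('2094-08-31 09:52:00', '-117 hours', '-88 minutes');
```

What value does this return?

2094-08-26 11:24:00

-117 hours from 2094-08-31 09:52:00 is 2094-08-26 12:52:00 (crosses midnight).
88 minutes = 1h 28m; -88 minutes from 2094-08-26 12:52:00 is 2094-08-26 11:24:00.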